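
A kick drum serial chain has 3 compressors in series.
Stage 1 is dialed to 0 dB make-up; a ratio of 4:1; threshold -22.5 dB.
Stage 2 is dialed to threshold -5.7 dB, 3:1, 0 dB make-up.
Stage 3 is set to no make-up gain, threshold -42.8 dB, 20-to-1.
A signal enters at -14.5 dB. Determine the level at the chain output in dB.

-41.685 dB

Stage 1: -14.5 dB is 8 dB over -22.5 dB; at 4:1 that becomes 2 dB over, giving -20.5 dB.
Stage 2: -20.5 dB is at or below the -5.7 dB threshold — no compression; output -20.5 dB.
Stage 3: overshoot 22.3 dB → 22.3/20 = 1.115 dB → -41.685 dB.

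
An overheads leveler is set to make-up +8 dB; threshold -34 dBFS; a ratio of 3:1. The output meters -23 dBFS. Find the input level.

-25 dBFS

Remove make-up: -23 − 8 = -31 dBFS.
The compressed level sits -31 − (-34) = 3 dB over threshold.
Before 3:1 compression the overshoot was 3 × 3 = 9 dB, so input = -34 + 9 = -25 dBFS.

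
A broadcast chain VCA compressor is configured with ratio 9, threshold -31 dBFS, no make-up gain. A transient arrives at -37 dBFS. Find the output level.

-37 dBFS

-37 dBFS is 6 dB below the -31 dBFS threshold, so no gain reduction is applied.
Output = input = -37 dBFS.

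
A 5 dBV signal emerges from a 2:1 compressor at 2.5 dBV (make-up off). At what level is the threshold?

Let T be the threshold. Output overshoot = (input overshoot)/R, so 2.5 − T = (5 − T)/2.
2·(2.5 − T) = 5 − T → 1·T = 5 − 5 = 0.
T = 0/1 = 0 dBV.

0 dBV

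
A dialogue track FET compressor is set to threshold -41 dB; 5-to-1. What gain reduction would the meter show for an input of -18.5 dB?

18 dB

-18.5 dB exceeds the threshold by 22.5 dB.
At 5:1, output sits 22.5/5 = 4.5 dB above threshold.
Gain reduction = 22.5 − 4.5 = 18 dB.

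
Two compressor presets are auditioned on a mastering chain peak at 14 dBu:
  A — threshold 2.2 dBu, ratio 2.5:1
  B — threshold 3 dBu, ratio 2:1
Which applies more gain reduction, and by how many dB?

A, by 1.58 dB

A: overshoot 11.8 dB → output overshoot 4.72 dB → GR 7.08 dB.
B: overshoot 11 dB → output overshoot 5.5 dB → GR 5.5 dB.
A applies 1.58 dB more gain reduction.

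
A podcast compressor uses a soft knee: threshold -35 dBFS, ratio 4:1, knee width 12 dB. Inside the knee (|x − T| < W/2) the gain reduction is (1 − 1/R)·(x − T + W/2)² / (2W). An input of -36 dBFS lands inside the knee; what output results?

-36.78125 dBFS

x − T + W/2 = -36 − (-35) + 6 = 5.
GR = (1 − 1/4) × 5² / 24 = 0.75 × 25 / 24 = 0.78125 dB.
Output = -36 − 0.78125 = -36.78125 dBFS.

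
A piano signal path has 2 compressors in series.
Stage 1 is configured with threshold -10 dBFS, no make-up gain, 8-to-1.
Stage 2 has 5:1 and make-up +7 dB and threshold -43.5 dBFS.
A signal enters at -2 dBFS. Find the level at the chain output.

-29.6 dBFS

Stage 1: -2 dBFS is 8 dB over -10 dBFS; at 8:1 that becomes 1 dB over, giving -9 dBFS.
Stage 2: 34.5 dB above -43.5 dBFS, reduced 5:1 to 6.9 dB above → -36.6 dBFS; +7 dB make-up → -29.6 dBFS.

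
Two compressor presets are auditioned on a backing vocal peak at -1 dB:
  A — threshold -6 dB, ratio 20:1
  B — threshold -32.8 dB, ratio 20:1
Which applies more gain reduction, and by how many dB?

A: 5 dB over, compressed to 0.25 dB over, so 4.75 dB of GR.
B: 31.8 dB over, compressed to 1.59 dB over, so 30.21 dB of GR.
B reduces 25.46 dB more.

B, by 25.46 dB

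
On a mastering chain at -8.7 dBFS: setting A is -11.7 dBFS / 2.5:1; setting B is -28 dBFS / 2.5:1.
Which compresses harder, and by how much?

B, by 9.78 dB

A: GR = 3 − 3/2.5 = 1.8 dB.
B: GR = 19.3 − 19.3/2.5 = 11.58 dB.
Difference: 9.78 dB in favour of B.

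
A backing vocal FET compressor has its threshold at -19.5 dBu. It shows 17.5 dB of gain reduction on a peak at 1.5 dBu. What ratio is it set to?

Input overshoot = 1.5 − (-19.5) = 21 dB.
Output overshoot = 21 − 17.5 = 3.5 dB.
Ratio = input overshoot / output overshoot = 21 / 3.5 = 6.

6:1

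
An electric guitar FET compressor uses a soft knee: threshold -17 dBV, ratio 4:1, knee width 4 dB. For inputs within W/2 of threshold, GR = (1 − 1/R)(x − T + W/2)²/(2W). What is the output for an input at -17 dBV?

-17.375 dBV

x − T + W/2 = -17 − (-17) + 2 = 2.
GR = (1 − 1/4) × 2² / 8 = 0.75 × 4 / 8 = 0.375 dB.
Output = -17 − 0.375 = -17.375 dBV.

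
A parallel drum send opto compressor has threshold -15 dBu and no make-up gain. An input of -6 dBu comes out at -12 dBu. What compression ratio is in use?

3:1

Input overshoot = -6 − (-15) = 9 dB; output overshoot = -12 − (-15) = 3 dB.
Ratio = 9 / 3 = 3.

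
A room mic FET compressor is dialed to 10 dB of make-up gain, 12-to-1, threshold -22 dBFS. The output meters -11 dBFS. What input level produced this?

Remove make-up: -11 − 10 = -21 dBFS.
Post-compression overshoot = -21 − (-22) = 1 dB.
Undo the ratio: input overshoot = 1 × 12 = 12 dB, giving input = -10 dBFS.

-10 dBFS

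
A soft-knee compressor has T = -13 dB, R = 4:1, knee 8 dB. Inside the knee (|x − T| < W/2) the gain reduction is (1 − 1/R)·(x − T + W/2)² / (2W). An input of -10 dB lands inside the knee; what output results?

x − T + W/2 = -10 − (-13) + 4 = 7.
GR = (1 − 1/4) × 7² / 16 = 0.75 × 49 / 16 = 2.296875 dB.
Output = -10 − 2.296875 = -12.296875 dB.

-12.296875 dB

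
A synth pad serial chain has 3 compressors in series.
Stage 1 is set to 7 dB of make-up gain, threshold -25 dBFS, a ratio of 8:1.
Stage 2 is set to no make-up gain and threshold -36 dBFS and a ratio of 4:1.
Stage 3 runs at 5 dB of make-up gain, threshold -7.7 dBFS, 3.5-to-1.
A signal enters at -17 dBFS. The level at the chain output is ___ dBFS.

-26.25 dBFS

Stage 1: overshoot 8 dB → 8/8 = 1 dB → -24 dBFS; +7 dB make-up → -17 dBFS.
Stage 2: 19 dB above -36 dBFS, reduced 4:1 to 4.75 dB above → -31.25 dBFS.
Stage 3: -31.25 dBFS ≤ -7.7 dBFS, so stage 3 doesn't engage; make-up brings it to -26.25 dBFS.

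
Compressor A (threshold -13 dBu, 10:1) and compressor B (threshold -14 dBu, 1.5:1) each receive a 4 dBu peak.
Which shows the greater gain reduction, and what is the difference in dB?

A, by 9.3 dB

A: overshoot 17 dB → output overshoot 1.7 dB → GR 15.3 dB.
B: overshoot 18 dB → output overshoot 12 dB → GR 6 dB.
Difference: 9.3 dB in favour of A.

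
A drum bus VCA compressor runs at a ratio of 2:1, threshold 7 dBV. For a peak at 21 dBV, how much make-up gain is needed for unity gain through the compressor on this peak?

7 dB

Overshoot 14 dB → 14/2 = 7 dB after compression, so the compressed level is 7 + 7 = 14 dBV.
Make-up = target − compressed = 21 − 14 = 7 dB.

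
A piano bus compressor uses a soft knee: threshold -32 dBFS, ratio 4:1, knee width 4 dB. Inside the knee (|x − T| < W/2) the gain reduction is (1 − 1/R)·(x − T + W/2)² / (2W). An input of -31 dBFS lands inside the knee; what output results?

x − T + W/2 = -31 − (-32) + 2 = 3.
GR = (1 − 1/4) × 3² / 8 = 0.75 × 9 / 8 = 0.84375 dB.
Output = -31 − 0.84375 = -31.84375 dBFS.

-31.84375 dBFS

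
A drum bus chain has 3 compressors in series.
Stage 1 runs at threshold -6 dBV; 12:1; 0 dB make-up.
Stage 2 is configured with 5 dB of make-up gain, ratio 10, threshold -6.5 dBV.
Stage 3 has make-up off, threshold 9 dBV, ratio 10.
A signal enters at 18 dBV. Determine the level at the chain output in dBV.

-1.25 dBV

Stage 1: 24 dB above -6 dBV, reduced 12:1 to 2 dB above → -4 dBV.
Stage 2: 2.5 dB above -6.5 dBV, reduced 10:1 to 0.25 dB above → -6.25 dBV; +5 dB make-up → -1.25 dBV.
Stage 3: -1.25 dBV ≤ 9 dBV, so stage 3 doesn't engage; output -1.25 dBV.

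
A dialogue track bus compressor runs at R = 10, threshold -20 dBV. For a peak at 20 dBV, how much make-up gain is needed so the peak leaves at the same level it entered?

36 dB

Overshoot 40 dB → 40/10 = 4 dB after compression, so the compressed level is -20 + 4 = -16 dBV.
Make-up = target − compressed = 20 − (-16) = 36 dB.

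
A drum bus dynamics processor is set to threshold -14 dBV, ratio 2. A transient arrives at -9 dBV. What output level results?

Overshoot: -9 − (-14) = 5 dB.
2:1 compression reduces that to 5/2 = 2.5 dB over.
That puts the output at -11.5 dBV.

-11.5 dBV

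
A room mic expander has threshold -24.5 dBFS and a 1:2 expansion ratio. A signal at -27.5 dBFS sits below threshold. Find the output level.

Below threshold, a 1:2 expander applies gain = (2−1)×(T − x) of attenuation.
(2−1) × 3 = 3 dB, so output = -27.5 − 3 = -30.5 dBFS.

-30.5 dBFS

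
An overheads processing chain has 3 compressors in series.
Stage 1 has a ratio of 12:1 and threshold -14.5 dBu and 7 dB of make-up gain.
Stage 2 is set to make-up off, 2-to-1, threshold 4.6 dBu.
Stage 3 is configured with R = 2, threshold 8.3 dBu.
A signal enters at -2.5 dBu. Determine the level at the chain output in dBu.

Stage 1: -2.5 dBu is 12 dB over -14.5 dBu; at 12:1 that becomes 1 dB over, giving -13.5 dBu; +7 dB make-up → -6.5 dBu.
Stage 2: below threshold (-6.5 ≤ 4.6); passes unchanged; output -6.5 dBu.
Stage 3: -6.5 dBu ≤ 8.3 dBu, so stage 3 doesn't engage; output -6.5 dBu.

-6.5 dBu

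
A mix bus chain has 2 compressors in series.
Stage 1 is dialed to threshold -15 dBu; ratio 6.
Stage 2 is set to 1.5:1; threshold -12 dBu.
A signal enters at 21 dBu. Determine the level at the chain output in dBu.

-10 dBu

Stage 1: 21 dBu is 36 dB over -15 dBu; at 6:1 that becomes 6 dB over, giving -9 dBu.
Stage 2: 3 dB above -12 dBu, reduced 1.5:1 to 2 dB above → -10 dBu.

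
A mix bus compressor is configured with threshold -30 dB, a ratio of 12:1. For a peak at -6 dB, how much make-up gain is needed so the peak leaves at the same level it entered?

Without make-up, output = threshold + overshoot/12 = -30 + 2 = -28 dB.
Gap to target: 22 dB.

22 dB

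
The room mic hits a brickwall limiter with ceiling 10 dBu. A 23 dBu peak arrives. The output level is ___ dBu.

10 dBu

A brickwall limiter is an ∞:1 compressor: any input above the ceiling is clamped to 10 dBu.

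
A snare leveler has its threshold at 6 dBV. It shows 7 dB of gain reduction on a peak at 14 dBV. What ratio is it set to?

8:1

Input overshoot = 14 − 6 = 8 dB.
Output overshoot = 8 − 7 = 1 dB.
Ratio = input overshoot / output overshoot = 8 / 1 = 8.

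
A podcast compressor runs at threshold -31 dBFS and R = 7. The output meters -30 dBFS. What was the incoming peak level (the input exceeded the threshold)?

-24 dBFS

The compressed level sits -30 − (-31) = 1 dB over threshold.
Input overshoot = R × output overshoot = 7 dB → input = -31 + 7 = -24 dBFS.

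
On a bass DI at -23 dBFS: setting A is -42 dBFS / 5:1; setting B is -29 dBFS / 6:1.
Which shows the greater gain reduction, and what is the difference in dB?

A: 19 dB over, compressed to 3.8 dB over, so 15.2 dB of GR.
B: 6 dB over, compressed to 1 dB over, so 5 dB of GR.
A reduces 10.2 dB more.

A, by 10.2 dB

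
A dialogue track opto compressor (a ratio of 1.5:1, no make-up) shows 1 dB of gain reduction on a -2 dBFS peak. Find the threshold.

Let T be the threshold. Output overshoot = (input overshoot)/R, so -3 − T = (-2 − T)/1.5.
1.5·(-3 − T) = -2 − T → 0.5·T = -4.5 − (-2) = -2.5.
T = -2.5/0.5 = -5 dBFS.

-5 dBFS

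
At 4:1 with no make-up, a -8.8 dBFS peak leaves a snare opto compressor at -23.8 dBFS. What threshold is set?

Input is 20 dB above T (since output overshoot × R = input overshoot: (-23.8 − T)·4 = -8.8 − T gives T = -28.8 dBFS).
Check: -28.8 + (-8.8 − (-28.8))/4 = -28.8 + 5 = -23.8 dBFS. ✓

-28.8 dBFS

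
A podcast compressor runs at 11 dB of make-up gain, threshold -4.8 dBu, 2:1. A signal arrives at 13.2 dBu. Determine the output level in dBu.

The input is 18 dB above the -4.8 dBu threshold.
The 18 dB excess becomes 9 dB after 2:1 reduction.
That puts the output at 4.2 dBu; make-up adds 11 dB, giving 15.2 dBu.

15.2 dBu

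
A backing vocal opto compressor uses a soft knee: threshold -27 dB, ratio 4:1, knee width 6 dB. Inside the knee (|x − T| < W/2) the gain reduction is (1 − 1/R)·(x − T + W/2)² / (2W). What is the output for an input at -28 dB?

x − T + W/2 = -28 − (-27) + 3 = 2.
GR = (1 − 1/4) × 2² / 12 = 0.75 × 4 / 12 = 0.25 dB.
Output = -28 − 0.25 = -28.25 dB.

-28.25 dB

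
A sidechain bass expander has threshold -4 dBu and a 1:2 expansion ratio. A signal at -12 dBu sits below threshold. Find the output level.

-20 dBu

Below threshold, a 1:2 expander applies gain = (2−1)×(T − x) of attenuation.
(2−1) × 8 = 8 dB, so output = -12 − 8 = -20 dBu.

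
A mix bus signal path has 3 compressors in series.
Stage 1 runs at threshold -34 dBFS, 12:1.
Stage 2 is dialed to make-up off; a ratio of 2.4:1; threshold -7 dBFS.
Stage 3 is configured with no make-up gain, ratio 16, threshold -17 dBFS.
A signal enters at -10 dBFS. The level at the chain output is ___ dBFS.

Stage 1: overshoot 24 dB → 24/12 = 2 dB → -32 dBFS.
Stage 2: -32 dBFS ≤ -7 dBFS, so stage 2 doesn't engage; output -32 dBFS.
Stage 3: -32 dBFS is at or below the -17 dBFS threshold — no compression; output -32 dBFS.

-32 dBFS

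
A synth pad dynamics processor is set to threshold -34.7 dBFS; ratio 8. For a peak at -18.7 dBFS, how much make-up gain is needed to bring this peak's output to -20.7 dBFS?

Overshoot 16 dB → 16/8 = 2 dB after compression, so the compressed level is -34.7 + 2 = -32.7 dBFS.
Make-up = target − compressed = -20.7 − (-32.7) = 12 dB.

12 dB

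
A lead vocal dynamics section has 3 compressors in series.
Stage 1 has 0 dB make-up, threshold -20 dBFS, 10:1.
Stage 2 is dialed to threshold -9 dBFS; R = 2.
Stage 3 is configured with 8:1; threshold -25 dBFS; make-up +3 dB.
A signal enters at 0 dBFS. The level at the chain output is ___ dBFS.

-21.125 dBFS

Stage 1: overshoot 20 dB → 20/10 = 2 dB → -18 dBFS.
Stage 2: -18 dBFS is at or below the -9 dBFS threshold — no compression; output -18 dBFS.
Stage 3: 7 dB above -25 dBFS, reduced 8:1 to 0.875 dB above → -24.125 dBFS; +3 dB make-up → -21.125 dBFS.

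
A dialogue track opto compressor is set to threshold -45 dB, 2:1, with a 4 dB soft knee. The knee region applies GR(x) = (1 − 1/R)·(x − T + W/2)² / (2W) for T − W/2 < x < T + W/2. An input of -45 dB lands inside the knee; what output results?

-45.25 dB

x − T + W/2 = -45 − (-45) + 2 = 2.
GR = (1 − 1/2) × 2² / 8 = 0.5 × 4 / 8 = 0.25 dB.
Output = -45 − 0.25 = -45.25 dB.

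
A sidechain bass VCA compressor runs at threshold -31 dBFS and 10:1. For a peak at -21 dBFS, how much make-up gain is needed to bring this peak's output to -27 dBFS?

3 dB

Without make-up, output = threshold + overshoot/10 = -31 + 1 = -30 dBFS.
Gap to target: 3 dB.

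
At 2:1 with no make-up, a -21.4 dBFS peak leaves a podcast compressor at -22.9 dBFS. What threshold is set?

-24.4 dBFS

Gain reduction = -21.4 − (-22.9) = 1.5 dB; output overshoot = GR / (R − 1) = 1.5 / 1 = 1.5 dB.
Threshold = output − output overshoot = -22.9 − 1.5 = -24.4 dBFS.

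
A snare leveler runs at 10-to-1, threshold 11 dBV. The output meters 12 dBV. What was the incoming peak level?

21 dBV

Post-compression overshoot = 12 − 11 = 1 dB.
Input overshoot = R × output overshoot = 10 dB → input = 11 + 10 = 21 dBV.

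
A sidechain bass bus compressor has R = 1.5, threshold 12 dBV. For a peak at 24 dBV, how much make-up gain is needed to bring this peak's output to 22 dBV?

Without make-up, output = threshold + overshoot/1.5 = 12 + 8 = 20 dBV.
Gap to target: 2 dB.

2 dB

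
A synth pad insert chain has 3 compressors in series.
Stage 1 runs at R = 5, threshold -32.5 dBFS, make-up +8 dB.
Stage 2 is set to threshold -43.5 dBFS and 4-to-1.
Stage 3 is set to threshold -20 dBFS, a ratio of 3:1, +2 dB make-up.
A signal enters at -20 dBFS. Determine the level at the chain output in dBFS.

Stage 1: -20 dBFS is 12.5 dB over -32.5 dBFS; at 5:1 that becomes 2.5 dB over, giving -30 dBFS; +8 dB make-up → -22 dBFS.
Stage 2: 21.5 dB above -43.5 dBFS, reduced 4:1 to 5.375 dB above → -38.125 dBFS.
Stage 3: -38.125 dBFS is at or below the -20 dBFS threshold — no compression; make-up brings it to -36.125 dBFS.

-36.125 dBFS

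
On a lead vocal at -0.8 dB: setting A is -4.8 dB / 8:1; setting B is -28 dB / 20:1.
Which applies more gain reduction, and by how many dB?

A: 4 dB over, compressed to 0.5 dB over, so 3.5 dB of GR.
B: 27.2 dB over, compressed to 1.36 dB over, so 25.84 dB of GR.
Difference: 22.34 dB in favour of B.

B, by 22.34 dB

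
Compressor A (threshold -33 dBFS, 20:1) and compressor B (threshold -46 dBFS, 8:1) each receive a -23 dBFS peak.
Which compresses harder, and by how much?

A: GR = 10 − 10/20 = 9.5 dB.
B: GR = 23 − 23/8 = 20.125 dB.
B reduces 10.625 dB more.

B, by 10.625 dB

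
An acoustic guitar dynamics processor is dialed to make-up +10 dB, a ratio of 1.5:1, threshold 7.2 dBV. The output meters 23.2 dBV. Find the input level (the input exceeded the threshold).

Stripping the +10 dB make-up gives 13.2 dBV at the gain stage.
That's 6 dB above the 7.2 dBV threshold.
Undo the ratio: input overshoot = 6 × 1.5 = 9 dB, giving input = 16.2 dBV.

16.2 dBV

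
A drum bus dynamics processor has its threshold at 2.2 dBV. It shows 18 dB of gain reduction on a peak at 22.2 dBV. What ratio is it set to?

10:1

Input overshoot = 22.2 − 2.2 = 20 dB.
Output overshoot = 20 − 18 = 2 dB.
Ratio = input overshoot / output overshoot = 20 / 2 = 10.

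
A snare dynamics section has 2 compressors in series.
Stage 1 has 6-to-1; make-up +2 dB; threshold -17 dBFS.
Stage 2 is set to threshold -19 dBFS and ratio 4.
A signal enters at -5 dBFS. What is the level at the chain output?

-17.5 dBFS

Stage 1: overshoot 12 dB → 12/6 = 2 dB → -15 dBFS; +2 dB make-up → -13 dBFS.
Stage 2: overshoot 6 dB → 6/4 = 1.5 dB → -17.5 dBFS.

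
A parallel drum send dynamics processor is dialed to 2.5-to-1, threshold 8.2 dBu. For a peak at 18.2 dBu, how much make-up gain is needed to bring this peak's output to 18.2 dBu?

The peak compresses to 8.2 + 10/2.5 = 12.2 dBu.
To reach 18.2 dBu requires 18.2 − 12.2 = 6 dB of make-up.

6 dB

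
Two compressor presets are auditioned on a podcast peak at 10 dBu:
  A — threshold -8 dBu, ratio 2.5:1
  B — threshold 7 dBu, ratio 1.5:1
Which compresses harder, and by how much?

A, by 9.8 dB

A: 18 dB over, compressed to 7.2 dB over, so 10.8 dB of GR.
B: 3 dB over, compressed to 2 dB over, so 1 dB of GR.
A reduces 9.8 dB more.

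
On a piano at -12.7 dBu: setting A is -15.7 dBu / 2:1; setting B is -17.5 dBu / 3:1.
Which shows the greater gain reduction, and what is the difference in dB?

A: overshoot 3 dB → output overshoot 1.5 dB → GR 1.5 dB.
B: overshoot 4.8 dB → output overshoot 1.6 dB → GR 3.2 dB.
B reduces 1.7 dB more.

B, by 1.7 dB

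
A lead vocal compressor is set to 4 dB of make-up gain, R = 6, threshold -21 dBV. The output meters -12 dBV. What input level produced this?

Stripping the +4 dB make-up gives -16 dBV at the gain stage.
The compressed level sits -16 − (-21) = 5 dB over threshold.
Before 6:1 compression the overshoot was 5 × 6 = 30 dB, so input = -21 + 30 = 9 dBV.

9 dBV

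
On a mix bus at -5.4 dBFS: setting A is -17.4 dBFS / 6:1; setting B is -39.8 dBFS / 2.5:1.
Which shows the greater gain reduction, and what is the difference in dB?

B, by 10.64 dB

A: 12 dB over, compressed to 2 dB over, so 10 dB of GR.
B: 34.4 dB over, compressed to 13.76 dB over, so 20.64 dB of GR.
B reduces 10.64 dB more.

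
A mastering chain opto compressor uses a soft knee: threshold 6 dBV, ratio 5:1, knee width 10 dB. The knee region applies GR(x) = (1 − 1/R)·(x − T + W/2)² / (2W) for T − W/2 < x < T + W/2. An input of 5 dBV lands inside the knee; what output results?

x − T + W/2 = 5 − 6 + 5 = 4.
GR = (1 − 1/5) × 4² / 20 = 0.8 × 16 / 20 = 0.64 dB.
Output = 5 − 0.64 = 4.36 dBV.

4.36 dBV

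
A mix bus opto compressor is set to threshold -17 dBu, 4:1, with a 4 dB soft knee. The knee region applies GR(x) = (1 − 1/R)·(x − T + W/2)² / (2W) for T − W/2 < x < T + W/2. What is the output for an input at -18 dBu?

x − T + W/2 = -18 − (-17) + 2 = 1.
GR = (1 − 1/4) × 1² / 8 = 0.75 × 1 / 8 = 0.09375 dB.
Output = -18 − 0.09375 = -18.09375 dBu.

-18.09375 dBu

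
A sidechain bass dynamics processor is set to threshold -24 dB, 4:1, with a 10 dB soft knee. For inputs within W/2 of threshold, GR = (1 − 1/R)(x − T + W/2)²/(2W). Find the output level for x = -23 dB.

-24.35 dB

x − T + W/2 = -23 − (-24) + 5 = 6.
GR = (1 − 1/4) × 6² / 20 = 0.75 × 36 / 20 = 1.35 dB.
Output = -23 − 1.35 = -24.35 dB.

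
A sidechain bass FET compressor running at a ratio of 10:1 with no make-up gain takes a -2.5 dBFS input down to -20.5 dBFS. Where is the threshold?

Let T be the threshold. Output overshoot = (input overshoot)/R, so -20.5 − T = (-2.5 − T)/10.
10·(-20.5 − T) = -2.5 − T → 9·T = -205 − (-2.5) = -202.5.
T = -202.5/9 = -22.5 dBFS.

-22.5 dBFS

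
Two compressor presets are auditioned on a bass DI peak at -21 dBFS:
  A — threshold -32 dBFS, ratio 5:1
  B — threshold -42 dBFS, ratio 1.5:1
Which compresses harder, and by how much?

A, by 1.8 dB

A: GR = 11 − 11/5 = 8.8 dB.
B: GR = 21 − 21/1.5 = 7 dB.
A applies 1.8 dB more gain reduction.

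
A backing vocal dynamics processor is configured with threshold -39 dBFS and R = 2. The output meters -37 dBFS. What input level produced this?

-35 dBFS

Post-compression overshoot = -37 − (-39) = 2 dB.
Input overshoot = R × output overshoot = 4 dB → input = -39 + 4 = -35 dBFS.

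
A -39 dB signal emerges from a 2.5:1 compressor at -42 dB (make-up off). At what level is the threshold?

Gain reduction = -39 − (-42) = 3 dB; output overshoot = GR / (R − 1) = 3 / 1.5 = 2 dB.
Threshold = output − output overshoot = -42 − 2 = -44 dB.

-44 dB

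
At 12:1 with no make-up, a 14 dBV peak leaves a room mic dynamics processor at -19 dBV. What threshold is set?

Let T be the threshold. Output overshoot = (input overshoot)/R, so -19 − T = (14 − T)/12.
12·(-19 − T) = 14 − T → 11·T = -228 − 14 = -242.
T = -242/11 = -22 dBV.

-22 dBV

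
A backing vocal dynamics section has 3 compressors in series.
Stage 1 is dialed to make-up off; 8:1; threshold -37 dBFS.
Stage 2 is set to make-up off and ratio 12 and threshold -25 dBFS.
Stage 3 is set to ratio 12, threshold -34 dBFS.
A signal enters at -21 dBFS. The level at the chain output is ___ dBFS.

-35 dBFS

Stage 1: overshoot 16 dB → 16/8 = 2 dB → -35 dBFS.
Stage 2: -35 dBFS is at or below the -25 dBFS threshold — no compression; output -35 dBFS.
Stage 3: -35 dBFS ≤ -34 dBFS, so stage 3 doesn't engage; output -35 dBFS.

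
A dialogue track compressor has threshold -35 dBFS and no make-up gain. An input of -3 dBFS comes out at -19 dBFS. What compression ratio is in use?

Input overshoot = -3 − (-35) = 32 dB; output overshoot = -19 − (-35) = 16 dB.
Ratio = 32 / 16 = 2.

2:1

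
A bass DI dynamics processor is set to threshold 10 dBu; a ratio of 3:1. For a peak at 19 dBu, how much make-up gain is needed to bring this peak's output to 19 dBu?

6 dB

The peak compresses to 10 + 9/3 = 13 dBu.
To reach 19 dBu requires 19 − 13 = 6 dB of make-up.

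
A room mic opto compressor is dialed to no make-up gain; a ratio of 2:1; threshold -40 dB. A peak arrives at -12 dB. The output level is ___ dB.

-12 dB sits 28 dB over threshold.
2:1 compression reduces that to 28/2 = 14 dB over.
That puts the output at -26 dB.

-26 dB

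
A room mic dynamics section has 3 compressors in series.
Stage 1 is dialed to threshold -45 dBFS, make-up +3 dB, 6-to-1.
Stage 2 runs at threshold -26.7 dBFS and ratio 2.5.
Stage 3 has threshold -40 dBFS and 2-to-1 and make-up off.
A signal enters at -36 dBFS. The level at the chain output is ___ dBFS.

Stage 1: -36 dBFS is 9 dB over -45 dBFS; at 6:1 that becomes 1.5 dB over, giving -43.5 dBFS; +3 dB make-up → -40.5 dBFS.
Stage 2: -40.5 dBFS is at or below the -26.7 dBFS threshold — no compression; output -40.5 dBFS.
Stage 3: -40.5 dBFS is at or below the -40 dBFS threshold — no compression; output -40.5 dBFS.

-40.5 dBFS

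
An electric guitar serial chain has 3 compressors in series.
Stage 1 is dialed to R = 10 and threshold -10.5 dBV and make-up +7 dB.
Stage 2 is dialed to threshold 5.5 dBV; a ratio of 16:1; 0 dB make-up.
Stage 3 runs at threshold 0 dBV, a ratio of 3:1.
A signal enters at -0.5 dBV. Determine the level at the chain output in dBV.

-2.5 dBV

Stage 1: overshoot 10 dB → 10/10 = 1 dB → -9.5 dBV; +7 dB make-up → -2.5 dBV.
Stage 2: -2.5 dBV ≤ 5.5 dBV, so stage 2 doesn't engage; output -2.5 dBV.
Stage 3: -2.5 dBV is at or below the 0 dBV threshold — no compression; output -2.5 dBV.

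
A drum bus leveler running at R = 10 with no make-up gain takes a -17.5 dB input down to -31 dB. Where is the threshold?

Input is 15 dB above T (since output overshoot × R = input overshoot: (-31 − T)·10 = -17.5 − T gives T = -32.5 dB).
Check: -32.5 + (-17.5 − (-32.5))/10 = -32.5 + 1.5 = -31 dB. ✓

-32.5 dB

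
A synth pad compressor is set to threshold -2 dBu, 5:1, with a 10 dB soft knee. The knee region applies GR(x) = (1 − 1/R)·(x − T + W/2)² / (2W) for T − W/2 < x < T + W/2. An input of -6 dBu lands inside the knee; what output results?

x − T + W/2 = -6 − (-2) + 5 = 1.
GR = (1 − 1/5) × 1² / 20 = 0.8 × 1 / 20 = 0.04 dB.
Output = -6 − 0.04 = -6.04 dBu.

-6.04 dBu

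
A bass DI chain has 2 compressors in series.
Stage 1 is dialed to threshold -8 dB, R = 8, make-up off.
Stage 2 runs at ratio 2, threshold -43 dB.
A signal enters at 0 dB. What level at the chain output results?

-25 dB

Stage 1: overshoot 8 dB → 8/8 = 1 dB → -7 dB.
Stage 2: 36 dB above -43 dB, reduced 2:1 to 18 dB above → -25 dB.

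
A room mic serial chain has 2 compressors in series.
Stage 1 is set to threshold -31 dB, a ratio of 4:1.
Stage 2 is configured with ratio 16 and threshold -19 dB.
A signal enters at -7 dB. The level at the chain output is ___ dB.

-25 dB

Stage 1: -7 dB is 24 dB over -31 dB; at 4:1 that becomes 6 dB over, giving -25 dB.
Stage 2: -25 dB ≤ -19 dB, so stage 2 doesn't engage; output -25 dB.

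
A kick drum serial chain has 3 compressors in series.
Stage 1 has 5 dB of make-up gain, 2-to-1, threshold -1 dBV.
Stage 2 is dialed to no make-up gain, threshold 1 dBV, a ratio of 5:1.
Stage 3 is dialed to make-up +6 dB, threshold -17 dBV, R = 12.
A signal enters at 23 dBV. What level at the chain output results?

-9.25 dBV

Stage 1: 23 dBV is 24 dB over -1 dBV; at 2:1 that becomes 12 dB over, giving 11 dBV; +5 dB make-up → 16 dBV.
Stage 2: overshoot 15 dB → 15/5 = 3 dB → 4 dBV.
Stage 3: overshoot 21 dB → 21/12 = 1.75 dB → -15.25 dBV; +6 dB make-up → -9.25 dBV.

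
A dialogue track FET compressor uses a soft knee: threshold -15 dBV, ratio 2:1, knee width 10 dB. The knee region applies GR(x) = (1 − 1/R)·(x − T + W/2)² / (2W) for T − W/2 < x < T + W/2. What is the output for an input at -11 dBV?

-13.025 dBV

x − T + W/2 = -11 − (-15) + 5 = 9.
GR = (1 − 1/2) × 9² / 20 = 0.5 × 81 / 20 = 2.025 dB.
Output = -11 − 2.025 = -13.025 dBV.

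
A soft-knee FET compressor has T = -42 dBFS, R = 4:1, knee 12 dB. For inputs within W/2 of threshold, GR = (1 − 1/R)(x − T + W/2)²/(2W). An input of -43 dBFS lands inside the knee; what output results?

-43.78125 dBFS

x − T + W/2 = -43 − (-42) + 6 = 5.
GR = (1 − 1/4) × 5² / 24 = 0.75 × 25 / 24 = 0.78125 dB.
Output = -43 − 0.78125 = -43.78125 dBFS.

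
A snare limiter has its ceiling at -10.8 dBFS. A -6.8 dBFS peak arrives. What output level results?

A brickwall limiter is an ∞:1 compressor: any input above the ceiling is clamped to -10.8 dBFS.

-10.8 dBFS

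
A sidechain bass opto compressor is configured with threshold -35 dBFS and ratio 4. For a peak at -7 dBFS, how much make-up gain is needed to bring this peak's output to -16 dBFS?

The peak compresses to -35 + 28/4 = -28 dBFS.
To reach -16 dBFS requires -16 − (-28) = 12 dB of make-up.

12 dB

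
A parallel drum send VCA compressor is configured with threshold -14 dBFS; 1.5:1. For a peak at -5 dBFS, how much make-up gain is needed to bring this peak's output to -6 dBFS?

2 dB

Without make-up, output = threshold + overshoot/1.5 = -14 + 6 = -8 dBFS.
Gap to target: 2 dB.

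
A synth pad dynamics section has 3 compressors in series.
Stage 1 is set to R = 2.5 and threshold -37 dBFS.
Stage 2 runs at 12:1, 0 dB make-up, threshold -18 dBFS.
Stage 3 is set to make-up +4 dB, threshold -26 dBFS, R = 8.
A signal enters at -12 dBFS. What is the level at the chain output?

-23 dBFS

Stage 1: overshoot 25 dB → 25/2.5 = 10 dB → -27 dBFS.
Stage 2: -27 dBFS ≤ -18 dBFS, so stage 2 doesn't engage; output -27 dBFS.
Stage 3: -27 dBFS ≤ -26 dBFS, so stage 3 doesn't engage; make-up brings it to -23 dBFS.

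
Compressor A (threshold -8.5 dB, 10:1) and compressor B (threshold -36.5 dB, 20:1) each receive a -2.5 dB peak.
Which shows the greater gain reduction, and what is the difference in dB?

B, by 26.9 dB

A: 6 dB over, compressed to 0.6 dB over, so 5.4 dB of GR.
B: 34 dB over, compressed to 1.7 dB over, so 32.3 dB of GR.
B applies 26.9 dB more gain reduction.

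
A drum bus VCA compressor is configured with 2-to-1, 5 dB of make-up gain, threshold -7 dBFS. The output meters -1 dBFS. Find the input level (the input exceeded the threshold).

Stripping the +5 dB make-up gives -6 dBFS at the gain stage.
That's 1 dB above the -7 dBFS threshold.
Input overshoot = R × output overshoot = 2 dB → input = -7 + 2 = -5 dBFS.

-5 dBFS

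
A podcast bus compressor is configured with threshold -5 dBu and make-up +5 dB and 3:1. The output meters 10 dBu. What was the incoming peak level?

25 dBu

Remove make-up: 10 − 5 = 5 dBu.
The compressed level sits 5 − (-5) = 10 dB over threshold.
Before 3:1 compression the overshoot was 10 × 3 = 30 dB, so input = -5 + 30 = 25 dBu.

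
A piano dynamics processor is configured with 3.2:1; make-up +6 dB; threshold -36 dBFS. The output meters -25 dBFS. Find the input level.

-20 dBFS

Before make-up, the level was -25 − 6 = -31 dBFS.
That's 5 dB above the -36 dBFS threshold.
Before 3.2:1 compression the overshoot was 5 × 3.2 = 16 dB, so input = -36 + 16 = -20 dBFS.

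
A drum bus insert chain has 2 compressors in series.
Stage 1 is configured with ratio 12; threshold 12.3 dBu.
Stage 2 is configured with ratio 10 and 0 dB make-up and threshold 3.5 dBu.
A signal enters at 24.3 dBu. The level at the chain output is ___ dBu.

4.48 dBu

Stage 1: 12 dB above 12.3 dBu, reduced 12:1 to 1 dB above → 13.3 dBu.
Stage 2: overshoot 9.8 dB → 9.8/10 = 0.98 dB → 4.48 dBu.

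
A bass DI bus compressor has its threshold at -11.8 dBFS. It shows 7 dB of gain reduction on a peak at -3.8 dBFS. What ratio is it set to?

8:1

Input overshoot = -3.8 − (-11.8) = 8 dB.
Output overshoot = 8 − 7 = 1 dB.
Ratio = input overshoot / output overshoot = 8 / 1 = 8.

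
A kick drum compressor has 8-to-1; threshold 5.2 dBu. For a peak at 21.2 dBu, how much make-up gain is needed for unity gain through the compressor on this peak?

14 dB

Overshoot 16 dB → 16/8 = 2 dB after compression, so the compressed level is 5.2 + 2 = 7.2 dBu.
Make-up = target − compressed = 21.2 − 7.2 = 14 dB.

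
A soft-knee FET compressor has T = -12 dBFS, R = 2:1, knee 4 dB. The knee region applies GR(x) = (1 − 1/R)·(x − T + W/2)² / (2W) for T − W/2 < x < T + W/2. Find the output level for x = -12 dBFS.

-12.25 dBFS

x − T + W/2 = -12 − (-12) + 2 = 2.
GR = (1 − 1/2) × 2² / 8 = 0.5 × 4 / 8 = 0.25 dB.
Output = -12 − 0.25 = -12.25 dBFS.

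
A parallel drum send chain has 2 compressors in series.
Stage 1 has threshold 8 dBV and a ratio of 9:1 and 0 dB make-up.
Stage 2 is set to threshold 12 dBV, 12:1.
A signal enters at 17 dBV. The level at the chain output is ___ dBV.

9 dBV

Stage 1: 9 dB above 8 dBV, reduced 9:1 to 1 dB above → 9 dBV.
Stage 2: 9 dBV is at or below the 12 dBV threshold — no compression; output 9 dBV.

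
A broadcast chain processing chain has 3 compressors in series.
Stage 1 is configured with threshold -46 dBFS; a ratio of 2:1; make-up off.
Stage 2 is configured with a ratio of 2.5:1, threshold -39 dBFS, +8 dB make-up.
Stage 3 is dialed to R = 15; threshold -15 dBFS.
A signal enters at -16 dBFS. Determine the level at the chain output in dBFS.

Stage 1: -16 dBFS is 30 dB over -46 dBFS; at 2:1 that becomes 15 dB over, giving -31 dBFS.
Stage 2: -31 dBFS is 8 dB over -39 dBFS; at 2.5:1 that becomes 3.2 dB over, giving -35.8 dBFS; +8 dB make-up → -27.8 dBFS.
Stage 3: below threshold (-27.8 ≤ -15); passes unchanged; output -27.8 dBFS.

-27.8 dBFS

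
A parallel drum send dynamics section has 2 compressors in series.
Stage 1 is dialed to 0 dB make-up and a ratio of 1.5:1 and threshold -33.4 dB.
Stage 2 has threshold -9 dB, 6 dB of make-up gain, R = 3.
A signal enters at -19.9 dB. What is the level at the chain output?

Stage 1: 13.5 dB above -33.4 dB, reduced 1.5:1 to 9 dB above → -24.4 dB.
Stage 2: below threshold (-24.4 ≤ -9); passes unchanged; make-up brings it to -18.4 dB.

-18.4 dB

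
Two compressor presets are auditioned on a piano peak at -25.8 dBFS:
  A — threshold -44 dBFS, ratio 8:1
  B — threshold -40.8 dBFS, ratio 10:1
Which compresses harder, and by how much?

A, by 2.425 dB

A: overshoot 18.2 dB → output overshoot 2.275 dB → GR 15.925 dB.
B: overshoot 15 dB → output overshoot 1.5 dB → GR 13.5 dB.
A applies 2.425 dB more gain reduction.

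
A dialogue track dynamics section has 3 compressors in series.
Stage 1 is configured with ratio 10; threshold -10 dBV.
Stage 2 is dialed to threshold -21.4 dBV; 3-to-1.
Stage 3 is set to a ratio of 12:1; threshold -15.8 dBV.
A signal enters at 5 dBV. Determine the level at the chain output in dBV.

-17.1 dBV

Stage 1: 5 dBV is 15 dB over -10 dBV; at 10:1 that becomes 1.5 dB over, giving -8.5 dBV.
Stage 2: overshoot 12.9 dB → 12.9/3 = 4.3 dB → -17.1 dBV.
Stage 3: -17.1 dBV is at or below the -15.8 dBV threshold — no compression; output -17.1 dBV.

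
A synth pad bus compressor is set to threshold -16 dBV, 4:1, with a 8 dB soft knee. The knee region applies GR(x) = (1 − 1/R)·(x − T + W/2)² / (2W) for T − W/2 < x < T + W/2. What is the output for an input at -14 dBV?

-15.6875 dBV

x − T + W/2 = -14 − (-16) + 4 = 6.
GR = (1 − 1/4) × 6² / 16 = 0.75 × 36 / 16 = 1.6875 dB.
Output = -14 − 1.6875 = -15.6875 dBV.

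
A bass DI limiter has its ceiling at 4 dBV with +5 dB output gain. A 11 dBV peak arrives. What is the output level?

The limiter clamps the peak to its 4 dBV ceiling.
Output gain then adds 5 dB: 4 + 5 = 9 dBV.

9 dBV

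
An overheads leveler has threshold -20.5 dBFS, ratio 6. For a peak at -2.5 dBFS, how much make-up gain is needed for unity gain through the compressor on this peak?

15 dB

Overshoot 18 dB → 18/6 = 3 dB after compression, so the compressed level is -20.5 + 3 = -17.5 dBFS.
Make-up = target − compressed = -2.5 − (-17.5) = 15 dB.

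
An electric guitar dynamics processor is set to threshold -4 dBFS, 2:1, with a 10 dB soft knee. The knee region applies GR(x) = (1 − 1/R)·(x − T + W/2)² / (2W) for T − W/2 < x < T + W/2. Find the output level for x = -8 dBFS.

x − T + W/2 = -8 − (-4) + 5 = 1.
GR = (1 − 1/2) × 1² / 20 = 0.5 × 1 / 20 = 0.025 dB.
Output = -8 − 0.025 = -8.025 dBFS.

-8.025 dBFS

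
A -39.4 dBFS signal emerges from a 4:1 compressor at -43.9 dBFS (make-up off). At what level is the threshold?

Gain reduction = -39.4 − (-43.9) = 4.5 dB; output overshoot = GR / (R − 1) = 4.5 / 3 = 1.5 dB.
Threshold = output − output overshoot = -43.9 − 1.5 = -45.4 dBFS.

-45.4 dBFS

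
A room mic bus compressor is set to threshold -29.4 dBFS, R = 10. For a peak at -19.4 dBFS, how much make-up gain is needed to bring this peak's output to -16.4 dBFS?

Without make-up, output = threshold + overshoot/10 = -29.4 + 1 = -28.4 dBFS.
Gap to target: 12 dB.

12 dB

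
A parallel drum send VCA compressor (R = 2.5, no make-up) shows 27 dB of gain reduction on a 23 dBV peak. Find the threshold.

-22 dBV

Input is 45 dB above T (since output overshoot × R = input overshoot: (-4 − T)·2.5 = 23 − T gives T = -22 dBV).
Check: -22 + (23 − (-22))/2.5 = -22 + 18 = -4 dBV. ✓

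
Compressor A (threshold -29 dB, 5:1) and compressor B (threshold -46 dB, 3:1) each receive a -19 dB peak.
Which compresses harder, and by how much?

B, by 10 dB

A: 10 dB over, compressed to 2 dB over, so 8 dB of GR.
B: 27 dB over, compressed to 9 dB over, so 18 dB of GR.
Difference: 10 dB in favour of B.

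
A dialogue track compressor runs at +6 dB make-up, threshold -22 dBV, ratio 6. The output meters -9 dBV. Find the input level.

Before make-up, the level was -9 − 6 = -15 dBV.
Post-compression overshoot = -15 − (-22) = 7 dB.
Input overshoot = R × output overshoot = 42 dB → input = -22 + 42 = 20 dBV.

20 dBV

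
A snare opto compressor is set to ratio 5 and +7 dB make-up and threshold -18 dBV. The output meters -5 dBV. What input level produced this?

Remove make-up: -5 − 7 = -12 dBV.
That's 6 dB above the -18 dBV threshold.
Before 5:1 compression the overshoot was 6 × 5 = 30 dB, so input = -18 + 30 = 12 dBV.

12 dBV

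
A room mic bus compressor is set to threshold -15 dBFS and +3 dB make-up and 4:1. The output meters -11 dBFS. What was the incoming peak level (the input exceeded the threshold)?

Before make-up, the level was -11 − 3 = -14 dBFS.
That's 1 dB above the -15 dBFS threshold.
Before 4:1 compression the overshoot was 1 × 4 = 4 dB, so input = -15 + 4 = -11 dBFS.

-11 dBFS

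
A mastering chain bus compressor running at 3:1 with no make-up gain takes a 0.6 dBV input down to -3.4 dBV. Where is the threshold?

Let T be the threshold. Output overshoot = (input overshoot)/R, so -3.4 − T = (0.6 − T)/3.
3·(-3.4 − T) = 0.6 − T → 2·T = -10.2 − 0.6 = -10.8.
T = -10.8/2 = -5.4 dBV.

-5.4 dBV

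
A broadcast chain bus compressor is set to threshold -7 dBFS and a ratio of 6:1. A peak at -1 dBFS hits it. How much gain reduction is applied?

The signal is 6 dB above threshold.
After 6:1 compression the overshoot becomes 6/6 = 1 dB.
GR = overshoot in − overshoot out = 6 − 1 = 5 dB.

5 dB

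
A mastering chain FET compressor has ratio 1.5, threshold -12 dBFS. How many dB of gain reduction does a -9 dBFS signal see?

-9 dBFS exceeds the threshold by 3 dB.
A 1.5:1 ratio leaves 2 dB of that excess.
So the signal is attenuated by 3 − 2 = 1 dB.

1 dB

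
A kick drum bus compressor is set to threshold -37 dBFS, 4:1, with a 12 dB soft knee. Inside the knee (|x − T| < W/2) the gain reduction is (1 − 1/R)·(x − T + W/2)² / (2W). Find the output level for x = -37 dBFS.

-38.125 dBFS

x − T + W/2 = -37 − (-37) + 6 = 6.
GR = (1 − 1/4) × 6² / 24 = 0.75 × 36 / 24 = 1.125 dB.
Output = -37 − 1.125 = -38.125 dBFS.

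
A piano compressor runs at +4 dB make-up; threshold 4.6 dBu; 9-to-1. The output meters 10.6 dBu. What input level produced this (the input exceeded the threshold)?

Remove make-up: 10.6 − 4 = 6.6 dBu.
That's 2 dB above the 4.6 dBu threshold.
Input overshoot = R × output overshoot = 18 dB → input = 4.6 + 18 = 22.6 dBu.

22.6 dBu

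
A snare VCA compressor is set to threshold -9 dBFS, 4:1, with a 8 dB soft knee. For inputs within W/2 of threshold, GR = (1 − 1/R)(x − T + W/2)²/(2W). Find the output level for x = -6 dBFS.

-8.296875 dBFS

x − T + W/2 = -6 − (-9) + 4 = 7.
GR = (1 − 1/4) × 7² / 16 = 0.75 × 49 / 16 = 2.296875 dB.
Output = -6 − 2.296875 = -8.296875 dBFS.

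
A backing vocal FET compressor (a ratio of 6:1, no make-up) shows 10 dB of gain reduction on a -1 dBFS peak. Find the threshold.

Let T be the threshold. Output overshoot = (input overshoot)/R, so -11 − T = (-1 − T)/6.
6·(-11 − T) = -1 − T → 5·T = -66 − (-1) = -65.
T = -65/5 = -13 dBFS.

-13 dBFS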